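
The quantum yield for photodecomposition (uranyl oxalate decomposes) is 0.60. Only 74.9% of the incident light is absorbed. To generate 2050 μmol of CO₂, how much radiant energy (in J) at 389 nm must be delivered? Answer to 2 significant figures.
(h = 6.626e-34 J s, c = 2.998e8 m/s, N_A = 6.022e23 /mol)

1400 J

Product: 2050 μmol = 0.00205 mol.
Photons that must be absorbed: 0.00205 / 0.60 = 0.003417 mol.
Incident photons needed: 0.003417 / 0.749 = 0.004562 mol.
Photon energy: hc/λ = 5.107e-19 J; per mole, 3.075e5 J mol⁻¹.
Energy required: 0.004562 × 3.075e5 = 1400 J.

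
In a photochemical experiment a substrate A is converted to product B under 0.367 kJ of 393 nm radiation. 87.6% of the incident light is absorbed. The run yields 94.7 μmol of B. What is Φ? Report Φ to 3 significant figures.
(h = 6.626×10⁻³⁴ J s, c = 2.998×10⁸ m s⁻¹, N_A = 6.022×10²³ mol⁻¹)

Φ = 0.0897

Product: 94.7 μmol = 9.47×10⁻⁵ mol.
Photon energy at 393 nm: hc/λ = (6.626×10⁻³⁴)(2.998×10⁸)/(393×10⁻⁹) = 5.055×10⁻¹⁹ J.
Incident energy: 0.367 kJ = 367 J.
Photons incident: 367 / 5.055×10⁻¹⁹ = 7.260×10²⁰, i.e. 7.260×10²⁰/6.022×10²³ = 0.001206 mol.
Photons absorbed: 0.876 × 0.001206 = 0.001056 mol.
Φ = 9.47×10⁻⁵ mol / 0.001056 mol photons = 0.0897.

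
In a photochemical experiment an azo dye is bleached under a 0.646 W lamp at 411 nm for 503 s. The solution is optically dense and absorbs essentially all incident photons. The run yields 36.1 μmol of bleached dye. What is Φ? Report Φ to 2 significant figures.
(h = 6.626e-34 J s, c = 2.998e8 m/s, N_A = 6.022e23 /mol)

Φ = 0.032

Product: 36.1 μmol = 3.61e-5 mol.
Photon energy at 411 nm: hc/λ = (6.626e-34)(2.998e8)/(411e-9) = 4.833e-19 J.
Energy delivered: (0.646 W)(503 s) = 324.9 J.
Photons incident: 324.9 / 4.833e-19 = 6.723e20, i.e. 6.723e20/6.022e23 = 0.001116 mol.
Φ = 3.61e-5 mol / 0.001116 mol photons = 0.032.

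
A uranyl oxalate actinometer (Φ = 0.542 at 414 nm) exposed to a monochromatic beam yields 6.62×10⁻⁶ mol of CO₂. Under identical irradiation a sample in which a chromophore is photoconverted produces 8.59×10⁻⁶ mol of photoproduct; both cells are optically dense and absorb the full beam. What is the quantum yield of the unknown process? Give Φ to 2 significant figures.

Photons absorbed by the actinometer: 6.62×10⁻⁶ / 0.542 = 1.221×10⁻⁵ mol.
Φ(unknown) = 8.59×10⁻⁶ / 1.221×10⁻⁵ = 0.70.

Φ = 0.70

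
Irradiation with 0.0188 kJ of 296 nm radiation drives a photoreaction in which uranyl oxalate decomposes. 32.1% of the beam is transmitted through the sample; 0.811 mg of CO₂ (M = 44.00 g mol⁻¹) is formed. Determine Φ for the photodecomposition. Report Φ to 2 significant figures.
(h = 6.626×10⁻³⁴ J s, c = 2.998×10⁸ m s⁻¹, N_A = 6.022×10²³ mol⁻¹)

Φ = 0.58

Product: 0.811 mg / 44.00 g mol⁻¹ = 1.843×10⁻⁵ mol.
Photon energy at 296 nm: hc/λ = (6.626×10⁻³⁴)(2.998×10⁸)/(296×10⁻⁹) = 6.711×10⁻¹⁹ J.
Incident energy: 0.0188 kJ = 18.8 J.
Photons incident: 18.8 / 6.711×10⁻¹⁹ = 2.801×10¹⁹, i.e. 2.801×10¹⁹/6.022×10²³ = 4.651×10⁻⁵ mol.
Fraction absorbed: 1 − 32.1/100 = 0.6790.
Photons absorbed: 0.6790 × 4.651×10⁻⁵ = 3.158×10⁻⁵ mol.
Φ = 1.843×10⁻⁵ mol / 3.158×10⁻⁵ mol photons = 0.58.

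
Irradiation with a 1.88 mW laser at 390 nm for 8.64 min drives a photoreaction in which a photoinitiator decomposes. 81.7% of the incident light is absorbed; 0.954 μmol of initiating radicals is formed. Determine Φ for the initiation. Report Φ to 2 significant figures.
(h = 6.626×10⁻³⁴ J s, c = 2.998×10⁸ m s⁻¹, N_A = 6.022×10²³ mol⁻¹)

Φ = 0.37

Product: 0.954 μmol = 9.54×10⁻⁷ mol.
Photon energy at 390 nm: hc/λ = (6.626×10⁻³⁴)(2.998×10⁸)/(390×10⁻⁹) = 5.094×10⁻¹⁹ J.
Energy delivered: (1.88 mW)(518.4 s) = 0.9746 J.
Photons incident: 0.9746 / 5.094×10⁻¹⁹ = 1.913×10¹⁸, i.e. 1.913×10¹⁸/6.022×10²³ = 3.177×10⁻⁶ mol.
Photons absorbed: 0.817 × 3.177×10⁻⁶ = 2.596×10⁻⁶ mol.
Φ = 9.54×10⁻⁷ mol / 2.596×10⁻⁶ mol photons = 0.37.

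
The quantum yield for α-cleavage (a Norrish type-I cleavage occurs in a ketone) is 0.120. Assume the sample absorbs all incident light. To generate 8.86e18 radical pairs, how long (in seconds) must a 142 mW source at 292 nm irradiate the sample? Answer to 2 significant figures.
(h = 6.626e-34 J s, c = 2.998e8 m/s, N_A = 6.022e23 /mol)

Product: 8.86e18 / 6.022e23 = 1.471e-5 mol.
Photons that must be absorbed: 1.471e-5 / 0.120 = 1.226e-4 mol.
Photon energy: hc/λ = 6.803e-19 J; per mole, 4.097e5 J mol⁻¹.
Energy required: 1.226e-4 × 4.097e5 = 50.23 J.
Time: 50.23 J / 0.142 W = 350 s.

t ≈ 350 s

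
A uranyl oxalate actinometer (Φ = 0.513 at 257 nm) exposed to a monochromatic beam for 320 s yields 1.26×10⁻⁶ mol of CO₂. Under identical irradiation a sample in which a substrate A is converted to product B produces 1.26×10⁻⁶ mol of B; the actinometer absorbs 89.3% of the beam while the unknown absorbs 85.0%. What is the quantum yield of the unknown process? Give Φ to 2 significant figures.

Photons absorbed by the actinometer: 1.26×10⁻⁶ / 0.513 = 2.456×10⁻⁶ mol.
Incident flux: 2.456×10⁻⁶ / 0.893 = 2.750×10⁻⁶ einstein.
Absorbed by unknown: 0.850 × 2.750×10⁻⁶ = 2.338×10⁻⁶ mol.
Φ(unknown) = 1.26×10⁻⁶ / 2.338×10⁻⁶ = 0.54.

Φ = 0.54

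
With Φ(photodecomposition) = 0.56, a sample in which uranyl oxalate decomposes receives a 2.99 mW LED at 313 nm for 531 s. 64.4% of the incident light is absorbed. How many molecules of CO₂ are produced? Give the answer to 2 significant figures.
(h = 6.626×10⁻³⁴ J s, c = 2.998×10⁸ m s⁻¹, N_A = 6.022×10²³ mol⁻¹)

9.0×10¹⁷ molecules

Photon energy at 313 nm: hc/λ = (6.626×10⁻³⁴)(2.998×10⁸)/(313×10⁻⁹) = 6.347×10⁻¹⁹ J.
Energy delivered: (2.99 mW)(531 s) = 1.588 J.
Photons incident: 1.588 / 6.347×10⁻¹⁹ = 2.502×10¹⁸, i.e. 2.502×10¹⁸/6.022×10²³ = 4.155×10⁻⁶ mol.
Photons absorbed: 0.644 × 4.155×10⁻⁶ = 2.676×10⁻⁶ mol.
Product: Φ × n_abs = 0.56 × 2.676×10⁻⁶ = 1.499×10⁻⁶ mol.
As a count: 1.499×10⁻⁶ × 6.022×10²³ = 9.0×10¹⁷.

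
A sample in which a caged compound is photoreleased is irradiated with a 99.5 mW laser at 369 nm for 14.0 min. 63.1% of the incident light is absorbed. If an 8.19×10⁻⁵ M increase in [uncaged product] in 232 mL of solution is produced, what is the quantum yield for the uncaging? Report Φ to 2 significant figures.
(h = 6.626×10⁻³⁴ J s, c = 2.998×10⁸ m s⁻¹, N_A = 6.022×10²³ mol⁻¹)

Φ = 0.12

Product: (8.19×10⁻⁵ M)(0.232 L) = 1.900×10⁻⁵ mol.
Photon energy at 369 nm: hc/λ = (6.626×10⁻³⁴)(2.998×10⁸)/(369×10⁻⁹) = 5.383×10⁻¹⁹ J.
Energy delivered: (99.5 mW)(840 s) = 83.58 J.
Photons incident: 83.58 / 5.383×10⁻¹⁹ = 1.553×10²⁰, i.e. 1.553×10²⁰/6.022×10²³ = 2.579×10⁻⁴ mol.
Photons absorbed: 0.631 × 2.579×10⁻⁴ = 1.627×10⁻⁴ mol.
Φ = 1.900×10⁻⁵ mol / 1.627×10⁻⁴ mol photons = 0.12.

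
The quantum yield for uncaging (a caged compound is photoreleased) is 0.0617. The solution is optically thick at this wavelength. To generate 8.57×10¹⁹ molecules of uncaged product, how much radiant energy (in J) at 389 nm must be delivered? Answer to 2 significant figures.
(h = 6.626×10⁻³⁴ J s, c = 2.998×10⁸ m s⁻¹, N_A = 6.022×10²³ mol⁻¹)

710 J

Product: 8.57×10¹⁹ / 6.022×10²³ = 1.423×10⁻⁴ mol.
Photons that must be absorbed: 1.423×10⁻⁴ / 0.0617 = 0.002306 mol.
Photon energy: hc/λ = 5.107×10⁻¹⁹ J; per mole, 3.075×10⁵ J mol⁻¹.
Energy required: 0.002306 × 3.075×10⁵ = 710 J.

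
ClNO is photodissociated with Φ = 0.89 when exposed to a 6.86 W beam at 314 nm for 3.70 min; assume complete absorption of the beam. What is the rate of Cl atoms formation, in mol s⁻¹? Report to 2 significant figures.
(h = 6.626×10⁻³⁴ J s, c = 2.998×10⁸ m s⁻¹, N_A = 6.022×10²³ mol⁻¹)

1.6×10⁻⁵ mol s⁻¹

Photon energy at 314 nm: hc/λ = (6.626×10⁻³⁴)(2.998×10⁸)/(314×10⁻⁹) = 6.326×10⁻¹⁹ J.
Energy delivered: (6.86 W)(222 s) = 1523 J.
Photons incident: 1523 / 6.326×10⁻¹⁹ = 2.408×10²¹, i.e. 2.408×10²¹/6.022×10²³ = 0.003999 mol.
Product formed: 0.89 × 0.003999 = 0.003559 mol.
Rate: 0.003559 / 222 s = 1.6×10⁻⁵ mol s⁻¹.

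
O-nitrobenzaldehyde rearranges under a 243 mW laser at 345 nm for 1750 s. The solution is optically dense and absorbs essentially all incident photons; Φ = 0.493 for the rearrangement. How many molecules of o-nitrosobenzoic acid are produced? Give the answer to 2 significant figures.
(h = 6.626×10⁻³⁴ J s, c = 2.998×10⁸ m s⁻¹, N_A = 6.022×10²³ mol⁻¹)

3.6×10²⁰ molecules

Photon energy at 345 nm: hc/λ = (6.626×10⁻³⁴)(2.998×10⁸)/(345×10⁻⁹) = 5.758×10⁻¹⁹ J.
Energy delivered: (243 mW)(1750 s) = 425.3 J.
Photons incident: 425.3 / 5.758×10⁻¹⁹ = 7.386×10²⁰, i.e. 7.386×10²⁰/6.022×10²³ = 0.001227 mol.
Product: Φ × n_abs = 0.493 × 0.001227 = 6.049×10⁻⁴ mol.
As a count: 6.049×10⁻⁴ × 6.022×10²³ = 3.6×10²⁰.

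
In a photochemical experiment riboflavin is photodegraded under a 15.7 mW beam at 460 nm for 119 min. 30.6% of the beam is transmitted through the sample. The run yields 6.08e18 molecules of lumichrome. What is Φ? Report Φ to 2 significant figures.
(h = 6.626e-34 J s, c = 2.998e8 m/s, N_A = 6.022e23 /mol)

Product: 6.08e18 / 6.022e23 = 1.010e-5 mol.
Photon energy at 460 nm: hc/λ = (6.626e-34)(2.998e8)/(460e-9) = 4.318e-19 J.
Energy delivered: (15.7 mW)(7140 s) = 112.1 J.
Photons incident: 112.1 / 4.318e-19 = 2.596e20, i.e. 2.596e20/6.022e23 = 4.311e-4 mol.
Fraction absorbed: 1 − 30.6/100 = 0.6940.
Photons absorbed: 0.6940 × 4.311e-4 = 2.992e-4 mol.
Φ = 1.010e-5 mol / 2.992e-4 mol photons = 0.034.

Φ = 0.034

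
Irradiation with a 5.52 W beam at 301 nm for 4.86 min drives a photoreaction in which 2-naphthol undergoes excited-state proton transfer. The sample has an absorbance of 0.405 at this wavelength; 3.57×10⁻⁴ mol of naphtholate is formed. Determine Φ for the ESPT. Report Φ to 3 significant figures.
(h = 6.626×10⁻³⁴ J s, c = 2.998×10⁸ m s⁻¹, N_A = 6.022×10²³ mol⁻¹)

Φ = 0.145

Photon energy at 301 nm: hc/λ = (6.626×10⁻³⁴)(2.998×10⁸)/(301×10⁻⁹) = 6.600×10⁻¹⁹ J.
Energy delivered: (5.52 W)(291.6 s) = 1610 J.
Photons incident: 1610 / 6.600×10⁻¹⁹ = 2.439×10²¹, i.e. 2.439×10²¹/6.022×10²³ = 0.004050 mol.
Fraction absorbed: 1 − 10^(−0.405) = 0.6064.
Photons absorbed: 0.6064 × 0.004050 = 0.002456 mol.
Φ = 3.57×10⁻⁴ mol / 0.002456 mol photons = 0.145.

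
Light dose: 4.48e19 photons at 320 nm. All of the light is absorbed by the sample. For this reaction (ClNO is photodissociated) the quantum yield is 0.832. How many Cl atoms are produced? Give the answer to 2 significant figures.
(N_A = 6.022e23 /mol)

Moles of photons: 4.48e19 / 6.022e23 = 7.439e-5 mol.
Product: Φ × n_abs = 0.832 × 7.439e-5 = 6.189e-5 mol.
As a count: 6.189e-5 × 6.022e23 = 3.7e19.

3.7e19 atoms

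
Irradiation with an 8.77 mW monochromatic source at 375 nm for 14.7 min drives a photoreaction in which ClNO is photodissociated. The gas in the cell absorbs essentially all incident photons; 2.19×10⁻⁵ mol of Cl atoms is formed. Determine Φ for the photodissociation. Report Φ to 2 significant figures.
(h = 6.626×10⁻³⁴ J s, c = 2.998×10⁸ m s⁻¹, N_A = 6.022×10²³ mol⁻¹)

Φ = 0.90

Photon energy at 375 nm: hc/λ = (6.626×10⁻³⁴)(2.998×10⁸)/(375×10⁻⁹) = 5.297×10⁻¹⁹ J.
Energy delivered: (8.77 mW)(882 s) = 7.735 J.
Photons incident: 7.735 / 5.297×10⁻¹⁹ = 1.460×10¹⁹, i.e. 1.460×10¹⁹/6.022×10²³ = 2.424×10⁻⁵ mol.
Φ = 2.19×10⁻⁵ mol / 2.424×10⁻⁵ mol photons = 0.90.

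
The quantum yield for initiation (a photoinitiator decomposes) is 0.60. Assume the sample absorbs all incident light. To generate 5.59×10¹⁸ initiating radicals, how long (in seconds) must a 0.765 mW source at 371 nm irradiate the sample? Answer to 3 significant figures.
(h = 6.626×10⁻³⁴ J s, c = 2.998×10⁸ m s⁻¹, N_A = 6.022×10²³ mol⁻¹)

t ≈ 6520 s

Product: 5.59×10¹⁸ / 6.022×10²³ = 9.283×10⁻⁶ mol.
Photons that must be absorbed: 9.283×10⁻⁶ / 0.60 = 1.547×10⁻⁵ mol.
Photon energy: hc/λ = 5.354×10⁻¹⁹ J; per mole, 3.224×10⁵ J mol⁻¹.
Energy required: 1.547×10⁻⁵ × 3.224×10⁵ = 4.988 J.
Time: 4.988 J / 0.000765 W = 6520 s.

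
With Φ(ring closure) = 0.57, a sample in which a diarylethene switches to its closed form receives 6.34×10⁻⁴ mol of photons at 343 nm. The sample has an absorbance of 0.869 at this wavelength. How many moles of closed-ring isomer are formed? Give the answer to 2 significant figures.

Fraction absorbed: 1 − 10^(−0.869) = 0.8648.
Photons absorbed: 0.8648 × 6.34×10⁻⁴ = 5.483×10⁻⁴ mol.
Product: Φ × n_abs = 0.57 × 5.483×10⁻⁴ = 3.125×10⁻⁴ mol.

3.1×10⁻⁴ mol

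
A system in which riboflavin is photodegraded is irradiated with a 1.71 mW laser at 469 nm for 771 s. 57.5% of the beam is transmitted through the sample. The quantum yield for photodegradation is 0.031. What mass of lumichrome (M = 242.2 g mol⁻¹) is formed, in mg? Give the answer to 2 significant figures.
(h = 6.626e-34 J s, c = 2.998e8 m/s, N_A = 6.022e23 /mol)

0.016 mg

Photon energy at 469 nm: hc/λ = (6.626e-34)(2.998e8)/(469e-9) = 4.236e-19 J.
Energy delivered: (1.71 mW)(771 s) = 1.318 J.
Photons incident: 1.318 / 4.236e-19 = 3.111e18, i.e. 3.111e18/6.022e23 = 5.166e-6 mol.
Fraction absorbed: 1 − 57.5/100 = 0.4250.
Photons absorbed: 0.4250 × 5.166e-6 = 2.196e-6 mol.
Product: Φ × n_abs = 0.031 × 2.196e-6 = 6.808e-8 mol.
Mass: 6.808e-8 × 242.2 = 1.649e-5 g = 0.016 mg.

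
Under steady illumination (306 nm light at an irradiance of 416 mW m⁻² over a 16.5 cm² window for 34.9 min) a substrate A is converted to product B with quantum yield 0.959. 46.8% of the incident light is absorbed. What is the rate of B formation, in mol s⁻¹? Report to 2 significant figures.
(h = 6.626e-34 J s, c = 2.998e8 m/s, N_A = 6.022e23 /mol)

Photon energy at 306 nm: hc/λ = (6.626e-34)(2.998e8)/(306e-9) = 6.492e-19 J.
Energy delivered: (416 mW m⁻²)(16.5e-4 m²)(2094 s) = 1.437 J.
Photons incident: 1.437 / 6.492e-19 = 2.213e18, i.e. 2.213e18/6.022e23 = 3.675e-6 mol.
Photons absorbed: 0.468 × 3.675e-6 = 1.720e-6 mol.
Product formed: 0.959 × 1.720e-6 = 1.649e-6 mol.
Rate: 1.649e-6 / 2094 s = 7.9e-10 mol s⁻¹.

7.9e-10 mol s⁻¹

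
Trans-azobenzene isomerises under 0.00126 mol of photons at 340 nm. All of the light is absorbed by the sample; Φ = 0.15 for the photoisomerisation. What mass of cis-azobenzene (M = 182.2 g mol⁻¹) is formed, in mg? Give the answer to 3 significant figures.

34.4 mg

Product: Φ × n_abs = 0.15 × 0.00126 = 1.890e-4 mol.
Mass: 1.890e-4 × 182.2 = 0.03444 g = 34.4 mg.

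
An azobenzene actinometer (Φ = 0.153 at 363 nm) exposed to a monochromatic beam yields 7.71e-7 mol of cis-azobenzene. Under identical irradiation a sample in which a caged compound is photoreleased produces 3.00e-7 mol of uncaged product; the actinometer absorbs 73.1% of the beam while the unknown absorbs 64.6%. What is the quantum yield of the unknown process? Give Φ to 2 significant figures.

Photons absorbed by the actinometer: 7.71e-7 / 0.153 = 5.039e-6 mol.
Incident flux: 5.039e-6 / 0.731 = 6.893e-6 einstein.
Absorbed by unknown: 0.646 × 6.893e-6 = 4.453e-6 mol.
Φ(unknown) = 3.00e-7 / 4.453e-6 = 0.067.

Φ = 0.067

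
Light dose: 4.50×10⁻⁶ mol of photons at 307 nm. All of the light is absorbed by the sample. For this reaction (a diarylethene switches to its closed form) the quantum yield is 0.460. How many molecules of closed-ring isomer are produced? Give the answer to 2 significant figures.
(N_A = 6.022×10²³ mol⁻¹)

Product: Φ × n_abs = 0.460 × 4.50×10⁻⁶ = 2.070×10⁻⁶ mol.
As a count: 2.070×10⁻⁶ × 6.022×10²³ = 1.2×10¹⁸.

1.2×10¹⁸ molecules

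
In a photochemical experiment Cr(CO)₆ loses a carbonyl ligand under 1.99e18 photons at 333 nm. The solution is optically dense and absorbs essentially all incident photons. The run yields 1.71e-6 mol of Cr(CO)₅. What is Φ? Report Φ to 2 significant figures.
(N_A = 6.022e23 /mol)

Moles of photons: 1.99e18 / 6.022e23 = 3.305e-6 mol.
Φ = 1.71e-6 mol / 3.305e-6 mol photons = 0.52.

Φ = 0.52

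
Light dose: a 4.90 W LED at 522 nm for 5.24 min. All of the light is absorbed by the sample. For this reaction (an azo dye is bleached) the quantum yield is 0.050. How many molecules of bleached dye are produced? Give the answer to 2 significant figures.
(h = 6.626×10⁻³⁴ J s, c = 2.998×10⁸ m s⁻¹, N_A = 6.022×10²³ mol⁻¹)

Photon energy at 522 nm: hc/λ = (6.626×10⁻³⁴)(2.998×10⁸)/(522×10⁻⁹) = 3.806×10⁻¹⁹ J.
Energy delivered: (4.90 W)(314.4 s) = 1541 J.
Photons incident: 1541 / 3.806×10⁻¹⁹ = 4.049×10²¹, i.e. 4.049×10²¹/6.022×10²³ = 0.006724 mol.
Product: Φ × n_abs = 0.050 × 0.006724 = 3.362×10⁻⁴ mol.
As a count: 3.362×10⁻⁴ × 6.022×10²³ = 2.0×10²⁰.

2.0×10²⁰ molecules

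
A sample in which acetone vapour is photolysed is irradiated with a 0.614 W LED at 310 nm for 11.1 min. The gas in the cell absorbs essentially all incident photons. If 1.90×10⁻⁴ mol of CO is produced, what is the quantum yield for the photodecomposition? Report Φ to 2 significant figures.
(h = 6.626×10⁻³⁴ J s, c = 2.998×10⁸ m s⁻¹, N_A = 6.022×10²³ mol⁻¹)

Φ = 0.18

Photon energy at 310 nm: hc/λ = (6.626×10⁻³⁴)(2.998×10⁸)/(310×10⁻⁹) = 6.408×10⁻¹⁹ J.
Energy delivered: (0.614 W)(666 s) = 408.9 J.
Photons incident: 408.9 / 6.408×10⁻¹⁹ = 6.381×10²⁰, i.e. 6.381×10²⁰/6.022×10²³ = 0.001060 mol.
Φ = 1.90×10⁻⁴ mol / 0.001060 mol photons = 0.18.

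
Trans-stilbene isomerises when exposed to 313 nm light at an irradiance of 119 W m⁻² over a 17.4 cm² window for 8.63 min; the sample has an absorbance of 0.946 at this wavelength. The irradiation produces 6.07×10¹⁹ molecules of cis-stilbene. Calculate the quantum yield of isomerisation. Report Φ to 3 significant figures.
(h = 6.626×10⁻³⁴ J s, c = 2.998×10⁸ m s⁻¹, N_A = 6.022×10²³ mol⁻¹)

Φ = 0.405

Product: 6.07×10¹⁹ / 6.022×10²³ = 1.008×10⁻⁴ mol.
Photon energy at 313 nm: hc/λ = (6.626×10⁻³⁴)(2.998×10⁸)/(313×10⁻⁹) = 6.347×10⁻¹⁹ J.
Energy delivered: (119 W m⁻²)(17.4×10⁻⁴ m²)(517.8 s) = 107.2 J.
Photons incident: 107.2 / 6.347×10⁻¹⁹ = 1.689×10²⁰, i.e. 1.689×10²⁰/6.022×10²³ = 2.805×10⁻⁴ mol.
Fraction absorbed: 1 − 10^(−0.946) = 0.8868.
Photons absorbed: 0.8868 × 2.805×10⁻⁴ = 2.487×10⁻⁴ mol.
Φ = 1.008×10⁻⁴ mol / 2.487×10⁻⁴ mol photons = 0.405.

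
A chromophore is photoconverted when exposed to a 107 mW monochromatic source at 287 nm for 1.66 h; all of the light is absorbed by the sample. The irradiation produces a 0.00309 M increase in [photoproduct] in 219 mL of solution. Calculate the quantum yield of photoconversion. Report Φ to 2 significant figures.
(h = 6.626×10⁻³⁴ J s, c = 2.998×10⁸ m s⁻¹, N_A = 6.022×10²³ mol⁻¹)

Φ = 0.44

Product: (0.00309 M)(0.219 L) = 6.767×10⁻⁴ mol.
Photon energy at 287 nm: hc/λ = (6.626×10⁻³⁴)(2.998×10⁸)/(287×10⁻⁹) = 6.922×10⁻¹⁹ J.
Energy delivered: (107 mW)(5976 s) = 639.4 J.
Photons incident: 639.4 / 6.922×10⁻¹⁹ = 9.237×10²⁰, i.e. 9.237×10²⁰/6.022×10²³ = 0.001534 mol.
Φ = 6.767×10⁻⁴ mol / 0.001534 mol photons = 0.44.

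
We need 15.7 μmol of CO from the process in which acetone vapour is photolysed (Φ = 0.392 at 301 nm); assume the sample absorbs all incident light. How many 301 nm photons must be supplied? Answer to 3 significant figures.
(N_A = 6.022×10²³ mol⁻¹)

Product: 15.7 μmol = 1.57×10⁻⁵ mol.
Photons that must be absorbed: 1.57×10⁻⁵ / 0.392 = 4.005×10⁻⁵ mol.
Photon count: 4.005×10⁻⁵ × 6.022×10²³ = 2.41×10¹⁹.

2.41×10¹⁹ photons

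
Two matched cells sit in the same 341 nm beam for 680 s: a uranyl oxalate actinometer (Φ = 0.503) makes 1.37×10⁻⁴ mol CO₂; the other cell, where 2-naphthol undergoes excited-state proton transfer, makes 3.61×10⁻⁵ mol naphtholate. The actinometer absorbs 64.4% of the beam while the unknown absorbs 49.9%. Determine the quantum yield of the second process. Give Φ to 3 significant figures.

Φ = 0.171

Photons absorbed by the actinometer: 1.37×10⁻⁴ / 0.503 = 2.724×10⁻⁴ mol.
Incident flux: 2.724×10⁻⁴ / 0.644 = 4.230×10⁻⁴ einstein.
Absorbed by unknown: 0.499 × 4.230×10⁻⁴ = 2.111×10⁻⁴ mol.
Φ(unknown) = 3.61×10⁻⁵ / 2.111×10⁻⁴ = 0.171.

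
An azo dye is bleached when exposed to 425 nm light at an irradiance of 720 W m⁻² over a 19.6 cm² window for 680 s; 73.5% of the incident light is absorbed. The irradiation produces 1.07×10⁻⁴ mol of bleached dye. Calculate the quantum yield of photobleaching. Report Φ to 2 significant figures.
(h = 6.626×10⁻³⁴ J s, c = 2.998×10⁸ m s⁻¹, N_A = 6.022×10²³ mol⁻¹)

Φ = 0.043

Photon energy at 425 nm: hc/λ = (6.626×10⁻³⁴)(2.998×10⁸)/(425×10⁻⁹) = 4.674×10⁻¹⁹ J.
Energy delivered: (720 W m⁻²)(19.6×10⁻⁴ m²)(680 s) = 959.6 J.
Photons incident: 959.6 / 4.674×10⁻¹⁹ = 2.053×10²¹, i.e. 2.053×10²¹/6.022×10²³ = 0.003409 mol.
Photons absorbed: 0.735 × 0.003409 = 0.002506 mol.
Φ = 1.07×10⁻⁴ mol / 0.002506 mol photons = 0.043.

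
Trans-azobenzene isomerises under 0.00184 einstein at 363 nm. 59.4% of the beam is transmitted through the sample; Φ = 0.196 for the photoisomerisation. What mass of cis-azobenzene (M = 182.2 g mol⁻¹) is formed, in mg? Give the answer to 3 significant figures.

Fraction absorbed: 1 − 59.4/100 = 0.4060.
Photons absorbed: 0.4060 × 0.00184 = 7.470×10⁻⁴ mol.
Product: Φ × n_abs = 0.196 × 7.470×10⁻⁴ = 1.464×10⁻⁴ mol.
Mass: 1.464×10⁻⁴ × 182.2 = 0.02667 g = 26.7 mg.

26.7 mg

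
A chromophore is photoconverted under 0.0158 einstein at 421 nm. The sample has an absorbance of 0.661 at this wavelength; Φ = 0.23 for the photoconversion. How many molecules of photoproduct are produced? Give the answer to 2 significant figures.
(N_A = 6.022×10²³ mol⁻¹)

1.7×10²¹ molecules

Fraction absorbed: 1 − 10^(−0.661) = 0.7817.
Photons absorbed: 0.7817 × 0.0158 = 0.01235 mol.
Product: Φ × n_abs = 0.23 × 0.01235 = 0.002841 mol.
As a count: 0.002841 × 6.022×10²³ = 1.7×10²¹.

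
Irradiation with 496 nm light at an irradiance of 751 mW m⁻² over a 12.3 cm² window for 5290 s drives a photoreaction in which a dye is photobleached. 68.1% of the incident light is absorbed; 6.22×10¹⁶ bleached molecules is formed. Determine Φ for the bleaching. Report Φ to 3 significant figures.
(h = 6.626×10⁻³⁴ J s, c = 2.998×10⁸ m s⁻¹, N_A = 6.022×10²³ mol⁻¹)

Φ = 0.00749

Product: 6.22×10¹⁶ / 6.022×10²³ = 1.033×10⁻⁷ mol.
Photon energy at 496 nm: hc/λ = (6.626×10⁻³⁴)(2.998×10⁸)/(496×10⁻⁹) = 4.005×10⁻¹⁹ J.
Energy delivered: (751 mW m⁻²)(12.3×10⁻⁴ m²)(5290 s) = 4.887 J.
Photons incident: 4.887 / 4.005×10⁻¹⁹ = 1.220×10¹⁹, i.e. 1.220×10¹⁹/6.022×10²³ = 2.026×10⁻⁵ mol.
Photons absorbed: 0.681 × 2.026×10⁻⁵ = 1.380×10⁻⁵ mol.
Φ = 1.033×10⁻⁷ mol / 1.380×10⁻⁵ mol photons = 0.00749.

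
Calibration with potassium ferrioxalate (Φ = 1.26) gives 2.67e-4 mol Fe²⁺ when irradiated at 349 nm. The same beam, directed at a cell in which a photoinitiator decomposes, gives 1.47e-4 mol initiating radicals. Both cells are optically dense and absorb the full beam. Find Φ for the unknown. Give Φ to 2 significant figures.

Photons absorbed by the actinometer: 2.67e-4 / 1.26 = 2.119e-4 mol.
Φ(unknown) = 1.47e-4 / 2.119e-4 = 0.69.

Φ = 0.69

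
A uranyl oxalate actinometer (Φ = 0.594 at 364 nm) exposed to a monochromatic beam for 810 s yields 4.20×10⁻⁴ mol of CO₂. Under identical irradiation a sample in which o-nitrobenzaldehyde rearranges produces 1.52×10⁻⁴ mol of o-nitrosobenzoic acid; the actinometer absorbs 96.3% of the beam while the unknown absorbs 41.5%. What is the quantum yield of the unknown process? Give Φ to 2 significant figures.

Φ = 0.50

Photons absorbed by the actinometer: 4.20×10⁻⁴ / 0.594 = 7.071×10⁻⁴ mol.
Incident flux: 7.071×10⁻⁴ / 0.963 = 7.343×10⁻⁴ einstein.
Absorbed by unknown: 0.415 × 7.343×10⁻⁴ = 3.047×10⁻⁴ mol.
Φ(unknown) = 1.52×10⁻⁴ / 3.047×10⁻⁴ = 0.50.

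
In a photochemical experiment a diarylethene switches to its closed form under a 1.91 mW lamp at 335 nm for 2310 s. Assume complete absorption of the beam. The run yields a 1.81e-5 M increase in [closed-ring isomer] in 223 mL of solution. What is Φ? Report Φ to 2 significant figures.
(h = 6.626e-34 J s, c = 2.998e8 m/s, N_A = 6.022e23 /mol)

Φ = 0.33

Product: (1.81e-5 M)(0.223 L) = 4.036e-6 mol.
Photon energy at 335 nm: hc/λ = (6.626e-34)(2.998e8)/(335e-9) = 5.930e-19 J.
Energy delivered: (1.91 mW)(2310 s) = 4.412 J.
Photons incident: 4.412 / 5.930e-19 = 7.440e18, i.e. 7.440e18/6.022e23 = 1.235e-5 mol.
Φ = 4.036e-6 mol / 1.235e-5 mol photons = 0.33.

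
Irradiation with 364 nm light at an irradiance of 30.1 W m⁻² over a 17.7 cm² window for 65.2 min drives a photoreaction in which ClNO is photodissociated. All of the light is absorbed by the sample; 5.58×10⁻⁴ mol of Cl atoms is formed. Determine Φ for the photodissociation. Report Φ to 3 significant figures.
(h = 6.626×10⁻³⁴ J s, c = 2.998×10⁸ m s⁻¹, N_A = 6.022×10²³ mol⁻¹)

Φ = 0.880

Photon energy at 364 nm: hc/λ = (6.626×10⁻³⁴)(2.998×10⁸)/(364×10⁻⁹) = 5.457×10⁻¹⁹ J.
Energy delivered: (30.1 W m⁻²)(17.7×10⁻⁴ m²)(3912 s) = 208.4 J.
Photons incident: 208.4 / 5.457×10⁻¹⁹ = 3.819×10²⁰, i.e. 3.819×10²⁰/6.022×10²³ = 6.342×10⁻⁴ mol.
Φ = 5.58×10⁻⁴ mol / 6.342×10⁻⁴ mol photons = 0.880.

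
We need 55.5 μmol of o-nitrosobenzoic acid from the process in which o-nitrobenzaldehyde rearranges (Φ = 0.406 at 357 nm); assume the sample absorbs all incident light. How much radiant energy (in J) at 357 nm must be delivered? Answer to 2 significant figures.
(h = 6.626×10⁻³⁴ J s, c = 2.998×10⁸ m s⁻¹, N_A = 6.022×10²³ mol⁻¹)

Product: 55.5 μmol = 5.55×10⁻⁵ mol.
Photons that must be absorbed: 5.55×10⁻⁵ / 0.406 = 1.367×10⁻⁴ mol.
Photon energy: hc/λ = 5.564×10⁻¹⁹ J; per mole, 3.351×10⁵ J mol⁻¹.
Energy required: 1.367×10⁻⁴ × 3.351×10⁵ = 46 J.

46 J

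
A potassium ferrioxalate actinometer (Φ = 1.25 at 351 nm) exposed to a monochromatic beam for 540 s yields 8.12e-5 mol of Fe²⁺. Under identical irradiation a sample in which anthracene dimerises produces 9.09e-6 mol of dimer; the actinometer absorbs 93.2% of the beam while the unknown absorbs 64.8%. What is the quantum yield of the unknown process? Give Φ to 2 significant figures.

Photons absorbed by the actinometer: 8.12e-5 / 1.25 = 6.496e-5 mol.
Incident flux: 6.496e-5 / 0.932 = 6.970e-5 einstein.
Absorbed by unknown: 0.648 × 6.970e-5 = 4.517e-5 mol.
Φ(unknown) = 9.09e-6 / 4.517e-5 = 0.20.

Φ = 0.20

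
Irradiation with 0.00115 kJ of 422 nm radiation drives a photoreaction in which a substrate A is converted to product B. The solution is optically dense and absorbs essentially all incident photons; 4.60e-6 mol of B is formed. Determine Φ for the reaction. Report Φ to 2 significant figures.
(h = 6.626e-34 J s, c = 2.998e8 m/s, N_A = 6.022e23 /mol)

Φ = 1.1

Photon energy at 422 nm: hc/λ = (6.626e-34)(2.998e8)/(422e-9) = 4.707e-19 J.
Incident energy: 0.00115 kJ = 1.15 J.
Photons incident: 1.15 / 4.707e-19 = 2.443e18, i.e. 2.443e18/6.022e23 = 4.057e-6 mol.
Φ = 4.60e-6 mol / 4.057e-6 mol photons = 1.1.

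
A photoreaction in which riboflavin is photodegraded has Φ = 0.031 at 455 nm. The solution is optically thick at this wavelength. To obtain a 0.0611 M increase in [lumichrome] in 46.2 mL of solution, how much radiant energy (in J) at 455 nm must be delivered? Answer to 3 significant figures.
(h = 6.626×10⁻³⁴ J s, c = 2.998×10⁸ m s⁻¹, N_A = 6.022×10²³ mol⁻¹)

Product: (0.0611 M)(0.0462 L) = 0.002823 mol.
Photons that must be absorbed: 0.002823 / 0.031 = 0.09106 mol.
Photon energy: hc/λ = 4.366×10⁻¹⁹ J; per mole, 2.629×10⁵ J mol⁻¹.
Energy required: 0.09106 × 2.629×10⁵ = 2.39×10⁴ J.

2.39×10⁴ J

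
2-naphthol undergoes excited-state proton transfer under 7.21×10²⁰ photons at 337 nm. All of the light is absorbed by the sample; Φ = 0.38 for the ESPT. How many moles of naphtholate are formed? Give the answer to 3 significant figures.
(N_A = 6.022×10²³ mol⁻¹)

4.55×10⁻⁴ mol

Moles of photons: 7.21×10²⁰ / 6.022×10²³ = 0.001197 mol.
Product: Φ × n_abs = 0.38 × 0.001197 = 4.549×10⁻⁴ mol.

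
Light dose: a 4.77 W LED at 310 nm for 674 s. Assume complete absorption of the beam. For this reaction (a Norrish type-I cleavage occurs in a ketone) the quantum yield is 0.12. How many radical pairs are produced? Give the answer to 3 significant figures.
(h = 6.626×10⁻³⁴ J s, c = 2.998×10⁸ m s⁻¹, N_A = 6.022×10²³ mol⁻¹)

Photon energy at 310 nm: hc/λ = (6.626×10⁻³⁴)(2.998×10⁸)/(310×10⁻⁹) = 6.408×10⁻¹⁹ J.
Energy delivered: (4.77 W)(674 s) = 3215 J.
Photons incident: 3215 / 6.408×10⁻¹⁹ = 5.017×10²¹, i.e. 5.017×10²¹/6.022×10²³ = 0.008331 mol.
Product: Φ × n_abs = 0.12 × 0.008331 = 9.997×10⁻⁴ mol.
As a count: 9.997×10⁻⁴ × 6.022×10²³ = 6.02×10²⁰.

6.02×10²⁰ radical pairs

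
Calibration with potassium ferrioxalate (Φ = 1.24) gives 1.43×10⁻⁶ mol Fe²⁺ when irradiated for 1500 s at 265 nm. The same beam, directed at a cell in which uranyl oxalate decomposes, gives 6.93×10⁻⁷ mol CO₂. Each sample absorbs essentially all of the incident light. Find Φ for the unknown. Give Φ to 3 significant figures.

Photons absorbed by the actinometer: 1.43×10⁻⁶ / 1.24 = 1.153×10⁻⁶ mol.
Φ(unknown) = 6.93×10⁻⁷ / 1.153×10⁻⁶ = 0.601.

Φ = 0.601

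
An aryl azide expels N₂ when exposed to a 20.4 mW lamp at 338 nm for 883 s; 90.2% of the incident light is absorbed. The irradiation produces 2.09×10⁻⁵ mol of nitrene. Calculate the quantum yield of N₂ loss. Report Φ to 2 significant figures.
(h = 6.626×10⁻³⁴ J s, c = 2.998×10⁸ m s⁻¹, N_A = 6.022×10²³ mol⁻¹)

Φ = 0.46

Photon energy at 338 nm: hc/λ = (6.626×10⁻³⁴)(2.998×10⁸)/(338×10⁻⁹) = 5.877×10⁻¹⁹ J.
Energy delivered: (20.4 mW)(883 s) = 18.01 J.
Photons incident: 18.01 / 5.877×10⁻¹⁹ = 3.064×10¹⁹, i.e. 3.064×10¹⁹/6.022×10²³ = 5.088×10⁻⁵ mol.
Photons absorbed: 0.902 × 5.088×10⁻⁵ = 4.589×10⁻⁵ mol.
Φ = 2.09×10⁻⁵ mol / 4.589×10⁻⁵ mol photons = 0.46.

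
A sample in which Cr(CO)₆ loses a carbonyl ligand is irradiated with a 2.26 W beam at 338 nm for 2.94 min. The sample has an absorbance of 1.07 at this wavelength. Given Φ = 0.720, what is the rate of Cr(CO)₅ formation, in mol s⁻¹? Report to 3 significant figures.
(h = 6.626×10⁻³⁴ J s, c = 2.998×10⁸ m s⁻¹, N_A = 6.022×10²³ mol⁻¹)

4.21×10⁻⁶ mol s⁻¹

Photon energy at 338 nm: hc/λ = (6.626×10⁻³⁴)(2.998×10⁸)/(338×10⁻⁹) = 5.877×10⁻¹⁹ J.
Energy delivered: (2.26 W)(176.4 s) = 398.7 J.
Photons incident: 398.7 / 5.877×10⁻¹⁹ = 6.784×10²⁰, i.e. 6.784×10²⁰/6.022×10²³ = 0.001127 mol.
Fraction absorbed: 1 − 10^(−1.07) = 0.9149.
Photons absorbed: 0.9149 × 0.001127 = 0.001031 mol.
Product formed: 0.720 × 0.001031 = 7.423×10⁻⁴ mol.
Rate: 7.423×10⁻⁴ / 176.4 s = 4.21×10⁻⁶ mol s⁻¹.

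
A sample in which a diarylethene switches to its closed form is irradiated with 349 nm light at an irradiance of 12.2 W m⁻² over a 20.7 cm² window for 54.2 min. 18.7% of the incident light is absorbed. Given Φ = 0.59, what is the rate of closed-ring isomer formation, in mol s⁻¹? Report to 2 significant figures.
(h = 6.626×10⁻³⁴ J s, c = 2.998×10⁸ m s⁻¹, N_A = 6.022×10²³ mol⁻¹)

8.1×10⁻⁹ mol s⁻¹

Photon energy at 349 nm: hc/λ = (6.626×10⁻³⁴)(2.998×10⁸)/(349×10⁻⁹) = 5.692×10⁻¹⁹ J.
Energy delivered: (12.2 W m⁻²)(20.7×10⁻⁴ m²)(3252 s) = 82.13 J.
Photons incident: 82.13 / 5.692×10⁻¹⁹ = 1.443×10²⁰, i.e. 1.443×10²⁰/6.022×10²³ = 2.396×10⁻⁴ mol.
Photons absorbed: 0.187 × 2.396×10⁻⁴ = 4.481×10⁻⁵ mol.
Product formed: 0.59 × 4.481×10⁻⁵ = 2.644×10⁻⁵ mol.
Rate: 2.644×10⁻⁵ / 3252 s = 8.1×10⁻⁹ mol s⁻¹.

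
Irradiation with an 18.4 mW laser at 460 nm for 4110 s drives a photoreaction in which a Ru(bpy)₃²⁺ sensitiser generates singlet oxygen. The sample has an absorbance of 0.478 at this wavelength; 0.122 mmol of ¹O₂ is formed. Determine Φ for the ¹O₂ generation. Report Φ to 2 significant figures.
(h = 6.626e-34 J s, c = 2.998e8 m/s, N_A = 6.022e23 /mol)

Product: 0.122 mmol = 1.22e-4 mol.
Photon energy at 460 nm: hc/λ = (6.626e-34)(2.998e8)/(460e-9) = 4.318e-19 J.
Energy delivered: (18.4 mW)(4110 s) = 75.62 J.
Photons incident: 75.62 / 4.318e-19 = 1.751e20, i.e. 1.751e20/6.022e23 = 2.908e-4 mol.
Fraction absorbed: 1 − 10^(−0.478) = 0.6673.
Photons absorbed: 0.6673 × 2.908e-4 = 1.941e-4 mol.
Φ = 1.22e-4 mol / 1.941e-4 mol photons = 0.63.

Φ = 0.63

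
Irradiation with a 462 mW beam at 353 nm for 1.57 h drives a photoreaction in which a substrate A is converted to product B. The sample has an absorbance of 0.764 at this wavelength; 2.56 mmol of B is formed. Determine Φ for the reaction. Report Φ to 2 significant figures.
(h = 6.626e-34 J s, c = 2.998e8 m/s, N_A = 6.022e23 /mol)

Φ = 0.40

Product: 2.56 mmol = 0.00256 mol.
Photon energy at 353 nm: hc/λ = (6.626e-34)(2.998e8)/(353e-9) = 5.627e-19 J.
Energy delivered: (462 mW)(5652 s) = 2611 J.
Photons incident: 2611 / 5.627e-19 = 4.640e21, i.e. 4.640e21/6.022e23 = 0.007705 mol.
Fraction absorbed: 1 − 10^(−0.764) = 0.8278.
Photons absorbed: 0.8278 × 0.007705 = 0.006378 mol.
Φ = 0.00256 mol / 0.006378 mol photons = 0.40.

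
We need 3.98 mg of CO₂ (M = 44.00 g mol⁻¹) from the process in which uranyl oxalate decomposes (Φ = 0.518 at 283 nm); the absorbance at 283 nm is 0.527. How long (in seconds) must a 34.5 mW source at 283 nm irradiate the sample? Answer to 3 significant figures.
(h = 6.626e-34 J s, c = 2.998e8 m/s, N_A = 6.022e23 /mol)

t ≈ 3040 s

Product: 3.98 mg / 44.00 g mol⁻¹ = 9.045e-5 mol.
Photons that must be absorbed: 9.045e-5 / 0.518 = 1.746e-4 mol.
Fraction absorbed: 1 − 10^(−0.527) = 0.7028.
Incident photons needed: 1.746e-4 / 0.7028 = 2.484e-4 mol.
Photon energy: hc/λ = 7.019e-19 J; per mole, 4.227e5 J mol⁻¹.
Energy required: 2.484e-4 × 4.227e5 = 105.0 J.
Time: 105.0 J / 0.0345 W = 3040 s.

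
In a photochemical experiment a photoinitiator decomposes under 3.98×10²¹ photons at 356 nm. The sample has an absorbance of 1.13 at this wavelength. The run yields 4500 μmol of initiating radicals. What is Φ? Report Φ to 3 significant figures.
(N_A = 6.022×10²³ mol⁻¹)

Product: 4500 μmol = 0.00450 mol.
Moles of photons: 3.98×10²¹ / 6.022×10²³ = 0.006609 mol.
Fraction absorbed: 1 − 10^(−1.13) = 0.9259.
Photons absorbed: 0.9259 × 0.006609 = 0.006119 mol.
Φ = 0.00450 mol / 0.006119 mol photons = 0.735.

Φ = 0.735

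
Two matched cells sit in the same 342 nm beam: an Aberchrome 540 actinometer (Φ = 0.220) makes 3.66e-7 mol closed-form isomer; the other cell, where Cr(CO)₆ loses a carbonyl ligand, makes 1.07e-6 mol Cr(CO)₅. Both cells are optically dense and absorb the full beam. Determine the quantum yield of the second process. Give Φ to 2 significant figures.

Φ = 0.64

Photons absorbed by the actinometer: 3.66e-7 / 0.220 = 1.664e-6 mol.
Φ(unknown) = 1.07e-6 / 1.664e-6 = 0.64.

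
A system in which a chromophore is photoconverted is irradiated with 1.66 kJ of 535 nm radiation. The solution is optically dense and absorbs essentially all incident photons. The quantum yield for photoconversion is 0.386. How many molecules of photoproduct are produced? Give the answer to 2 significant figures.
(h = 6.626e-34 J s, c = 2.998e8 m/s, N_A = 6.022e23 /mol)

1.7e21 molecules

Photon energy at 535 nm: hc/λ = (6.626e-34)(2.998e8)/(535e-9) = 3.713e-19 J.
Incident energy: 1.66 kJ = 1660 J.
Photons incident: 1660 / 3.713e-19 = 4.471e21, i.e. 4.471e21/6.022e23 = 0.007424 mol.
Product: Φ × n_abs = 0.386 × 0.007424 = 0.002866 mol.
As a count: 0.002866 × 6.022e23 = 1.7e21.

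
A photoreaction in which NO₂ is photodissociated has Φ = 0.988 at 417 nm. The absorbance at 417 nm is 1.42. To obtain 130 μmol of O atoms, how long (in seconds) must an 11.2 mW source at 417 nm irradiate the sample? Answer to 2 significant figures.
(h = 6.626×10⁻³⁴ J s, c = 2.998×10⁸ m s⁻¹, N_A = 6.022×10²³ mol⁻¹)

t ≈ 3500 s

Product: 130 μmol = 1.30×10⁻⁴ mol.
Photons that must be absorbed: 1.30×10⁻⁴ / 0.988 = 1.316×10⁻⁴ mol.
Fraction absorbed: 1 − 10^(−1.42) = 0.9620.
Incident photons needed: 1.316×10⁻⁴ / 0.9620 = 1.368×10⁻⁴ mol.
Photon energy: hc/λ = 4.764×10⁻¹⁹ J; per mole, 2.869×10⁵ J mol⁻¹.
Energy required: 1.368×10⁻⁴ × 2.869×10⁵ = 39.25 J.
Time: 39.25 J / 0.0112 W = 3500 s.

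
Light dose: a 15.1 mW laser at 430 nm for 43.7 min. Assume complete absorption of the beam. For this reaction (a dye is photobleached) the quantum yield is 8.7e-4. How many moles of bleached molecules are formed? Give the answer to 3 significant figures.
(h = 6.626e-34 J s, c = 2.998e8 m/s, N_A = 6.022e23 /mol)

Photon energy at 430 nm: hc/λ = (6.626e-34)(2.998e8)/(430e-9) = 4.620e-19 J.
Energy delivered: (15.1 mW)(2622 s) = 39.59 J.
Photons incident: 39.59 / 4.620e-19 = 8.569e19, i.e. 8.569e19/6.022e23 = 1.423e-4 mol.
Product: Φ × n_abs = 8.7e-4 × 1.423e-4 = 1.238e-7 mol.

1.24e-7 mol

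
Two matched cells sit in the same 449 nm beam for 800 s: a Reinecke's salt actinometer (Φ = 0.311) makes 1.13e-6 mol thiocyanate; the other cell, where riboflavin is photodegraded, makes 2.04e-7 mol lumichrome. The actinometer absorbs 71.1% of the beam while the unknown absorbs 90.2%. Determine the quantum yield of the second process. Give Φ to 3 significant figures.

Photons absorbed by the actinometer: 1.13e-6 / 0.311 = 3.633e-6 mol.
Incident flux: 3.633e-6 / 0.711 = 5.110e-6 einstein.
Absorbed by unknown: 0.902 × 5.110e-6 = 4.609e-6 mol.
Φ(unknown) = 2.04e-7 / 4.609e-6 = 0.0443.

Φ = 0.0443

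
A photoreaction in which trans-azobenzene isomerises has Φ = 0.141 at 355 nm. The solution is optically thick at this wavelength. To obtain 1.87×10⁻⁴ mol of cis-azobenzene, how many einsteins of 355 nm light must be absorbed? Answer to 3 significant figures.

Photons that must be absorbed: 1.87×10⁻⁴ / 0.141 = 0.001326 mol.

0.00133 einstein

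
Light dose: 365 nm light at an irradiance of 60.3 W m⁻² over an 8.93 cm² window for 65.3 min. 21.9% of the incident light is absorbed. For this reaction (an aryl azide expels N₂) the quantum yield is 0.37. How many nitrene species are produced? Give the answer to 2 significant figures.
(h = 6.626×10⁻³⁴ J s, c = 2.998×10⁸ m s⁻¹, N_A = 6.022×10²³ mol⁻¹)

3.1×10¹⁹ species

Photon energy at 365 nm: hc/λ = (6.626×10⁻³⁴)(2.998×10⁸)/(365×10⁻⁹) = 5.442×10⁻¹⁹ J.
Energy delivered: (60.3 W m⁻²)(8.93×10⁻⁴ m²)(3918 s) = 211.0 J.
Photons incident: 211.0 / 5.442×10⁻¹⁹ = 3.877×10²⁰, i.e. 3.877×10²⁰/6.022×10²³ = 6.438×10⁻⁴ mol.
Photons absorbed: 0.219 × 6.438×10⁻⁴ = 1.410×10⁻⁴ mol.
Product: Φ × n_abs = 0.37 × 1.410×10⁻⁴ = 5.217×10⁻⁵ mol.
As a count: 5.217×10⁻⁵ × 6.022×10²³ = 3.1×10¹⁹.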